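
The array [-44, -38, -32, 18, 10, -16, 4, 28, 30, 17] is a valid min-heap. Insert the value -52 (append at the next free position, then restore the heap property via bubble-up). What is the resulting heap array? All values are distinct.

append -52 at index 10 → [-44, -38, -32, 18, 10, -16, 4, 28, 30, 17, -52]
-52 < parent 10 at index 4, swap → [-44, -38, -32, 18, -52, -16, 4, 28, 30, 17, 10]
-52 < parent -38 at index 1, swap → [-44, -52, -32, 18, -38, -16, 4, 28, 30, 17, 10]
-52 < parent -44 at index 0, swap → [-52, -44, -32, 18, -38, -16, 4, 28, 30, 17, 10]

[-52, -44, -32, 18, -38, -16, 4, 28, 30, 17, 10]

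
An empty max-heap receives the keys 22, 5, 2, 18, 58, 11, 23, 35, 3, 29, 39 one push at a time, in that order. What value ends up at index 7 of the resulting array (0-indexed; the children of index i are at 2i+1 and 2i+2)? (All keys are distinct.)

5

Insert 22:
  append 22 at index 0 → [22] (no swap needed)
Insert 5:
  append 5 at index 1 → [22, 5] (no swap needed)
Insert 2:
  append 2 at index 2 → [22, 5, 2] (no swap needed)
Insert 18:
  append 18 at index 3 → [22, 5, 2, 18]
  18 > parent 5 at index 1, swap → [22, 18, 2, 5]
Insert 58:
  append 58 at index 4 → [22, 18, 2, 5, 58]
  58 > parent 18 at index 1, swap → [22, 58, 2, 5, 18]
  58 > parent 22 at index 0, swap → [58, 22, 2, 5, 18]
Insert 11:
  append 11 at index 5 → [58, 22, 2, 5, 18, 11]
  11 > parent 2 at index 2, swap → [58, 22, 11, 5, 18, 2]
Insert 23:
  append 23 at index 6 → [58, 22, 11, 5, 18, 2, 23]
  23 > parent 11 at index 2, swap → [58, 22, 23, 5, 18, 2, 11]
Insert 35:
  append 35 at index 7 → [58, 22, 23, 5, 18, 2, 11, 35]
  35 > parent 5 at index 3, swap → [58, 22, 23, 35, 18, 2, 11, 5]
  35 > parent 22 at index 1, swap → [58, 35, 23, 22, 18, 2, 11, 5]
Insert 3:
  append 3 at index 8 → [58, 35, 23, 22, 18, 2, 11, 5, 3] (no swap needed)
Insert 29:
  append 29 at index 9 → [58, 35, 23, 22, 18, 2, 11, 5, 3, 29]
  29 > parent 18 at index 4, swap → [58, 35, 23, 22, 29, 2, 11, 5, 3, 18]
Insert 39:
  append 39 at index 10 → [58, 35, 23, 22, 29, 2, 11, 5, 3, 18, 39]
  39 > parent 29 at index 4, swap → [58, 35, 23, 22, 39, 2, 11, 5, 3, 18, 29]
  39 > parent 35 at index 1, swap → [58, 39, 23, 22, 35, 2, 11, 5, 3, 18, 29]
resulting array: [58, 39, 23, 22, 35, 2, 11, 5, 3, 18, 29]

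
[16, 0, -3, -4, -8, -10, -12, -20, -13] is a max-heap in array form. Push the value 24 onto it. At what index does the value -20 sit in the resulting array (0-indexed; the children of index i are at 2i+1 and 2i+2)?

7

append 24 at index 9 → [16, 0, -3, -4, -8, -10, -12, -20, -13, 24]
24 > parent -8 at index 4, swap → [16, 0, -3, -4, 24, -10, -12, -20, -13, -8]
24 > parent 0 at index 1, swap → [16, 24, -3, -4, 0, -10, -12, -20, -13, -8]
24 > parent 16 at index 0, swap → [24, 16, -3, -4, 0, -10, -12, -20, -13, -8]
resulting array: [24, 16, -3, -4, 0, -10, -12, -20, -13, -8]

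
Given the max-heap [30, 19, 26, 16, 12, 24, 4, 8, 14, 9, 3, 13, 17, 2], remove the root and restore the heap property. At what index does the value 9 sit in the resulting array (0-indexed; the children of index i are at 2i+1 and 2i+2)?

9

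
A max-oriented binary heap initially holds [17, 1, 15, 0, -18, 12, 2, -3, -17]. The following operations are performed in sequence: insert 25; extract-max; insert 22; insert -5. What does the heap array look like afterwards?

[22, 17, 15, 0, 1, 12, 2, -3, -17, -18, -5]

insert 25:
  append 25 at index 9 → [17, 1, 15, 0, -18, 12, 2, -3, -17, 25]
  25 > parent -18 at index 4, swap → [17, 1, 15, 0, 25, 12, 2, -3, -17, -18]
  25 > parent 1 at index 1, swap → [17, 25, 15, 0, 1, 12, 2, -3, -17, -18]
  25 > parent 17 at index 0, swap → [25, 17, 15, 0, 1, 12, 2, -3, -17, -18]
extract-max → returns 25:
  remove root 25; move last element -18 to root → [-18, 17, 15, 0, 1, 12, 2, -3, -17]
  -18 vs larger child 17 at index 1, swap → [17, -18, 15, 0, 1, 12, 2, -3, -17]
  -18 vs larger child 1 at index 4, swap → [17, 1, 15, 0, -18, 12, 2, -3, -17]
insert 22:
  append 22 at index 9 → [17, 1, 15, 0, -18, 12, 2, -3, -17, 22]
  22 > parent -18 at index 4, swap → [17, 1, 15, 0, 22, 12, 2, -3, -17, -18]
  22 > parent 1 at index 1, swap → [17, 22, 15, 0, 1, 12, 2, -3, -17, -18]
  22 > parent 17 at index 0, swap → [22, 17, 15, 0, 1, 12, 2, -3, -17, -18]
insert -5:
  append -5 at index 10 → [22, 17, 15, 0, 1, 12, 2, -3, -17, -18, -5] (no swap needed)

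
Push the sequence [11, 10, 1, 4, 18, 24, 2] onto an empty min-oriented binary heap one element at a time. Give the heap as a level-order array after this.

Insert 11:
  append 11 at index 0 → [11] (no swap needed)
Insert 10:
  append 10 at index 1 → [11, 10]
  10 < parent 11 at index 0, swap → [10, 11]
Insert 1:
  append 1 at index 2 → [10, 11, 1]
  1 < parent 10 at index 0, swap → [1, 11, 10]
Insert 4:
  append 4 at index 3 → [1, 11, 10, 4]
  4 < parent 11 at index 1, swap → [1, 4, 10, 11]
Insert 18:
  append 18 at index 4 → [1, 4, 10, 11, 18] (no swap needed)
Insert 24:
  append 24 at index 5 → [1, 4, 10, 11, 18, 24] (no swap needed)
Insert 2:
  append 2 at index 6 → [1, 4, 10, 11, 18, 24, 2]
  2 < parent 10 at index 2, swap → [1, 4, 2, 11, 18, 24, 10]

[1, 4, 2, 11, 18, 24, 10]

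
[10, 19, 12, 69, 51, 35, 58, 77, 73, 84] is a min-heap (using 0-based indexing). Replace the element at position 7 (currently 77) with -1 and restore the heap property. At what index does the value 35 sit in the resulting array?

set index 7 from 77 to -1 → [10, 19, 12, 69, 51, 35, 58, -1, 73, 84]
-1 < parent 69 at index 3, swap → [10, 19, 12, -1, 51, 35, 58, 69, 73, 84]
-1 < parent 19 at index 1, swap → [10, -1, 12, 19, 51, 35, 58, 69, 73, 84]
-1 < parent 10 at index 0, swap → [-1, 10, 12, 19, 51, 35, 58, 69, 73, 84]
resulting array: [-1, 10, 12, 19, 51, 35, 58, 69, 73, 84]

5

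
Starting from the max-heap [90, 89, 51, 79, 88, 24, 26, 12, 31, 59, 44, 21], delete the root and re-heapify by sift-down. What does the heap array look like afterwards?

[89, 88, 51, 79, 59, 24, 26, 12, 31, 21, 44]

remove root 90; move last element 21 to root → [21, 89, 51, 79, 88, 24, 26, 12, 31, 59, 44]
21 vs larger child 89 at index 1, swap → [89, 21, 51, 79, 88, 24, 26, 12, 31, 59, 44]
21 vs larger child 88 at index 4, swap → [89, 88, 51, 79, 21, 24, 26, 12, 31, 59, 44]
21 vs larger child 59 at index 9, swap → [89, 88, 51, 79, 59, 24, 26, 12, 31, 21, 44]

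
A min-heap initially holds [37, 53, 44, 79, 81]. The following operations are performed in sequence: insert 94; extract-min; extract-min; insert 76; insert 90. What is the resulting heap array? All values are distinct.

[53, 76, 90, 81, 79, 94]

insert 94:
  append 94 at index 5 → [37, 53, 44, 79, 81, 94] (no swap needed)
extract-min → returns 37:
  remove root 37; move last element 94 to root → [94, 53, 44, 79, 81]
  94 vs smaller child 44 at index 2, swap → [44, 53, 94, 79, 81]
extract-min → returns 44:
  remove root 44; move last element 81 to root → [81, 53, 94, 79]
  81 vs smaller child 53 at index 1, swap → [53, 81, 94, 79]
  81 vs only child 79 at index 3, swap → [53, 79, 94, 81]
insert 76:
  append 76 at index 4 → [53, 79, 94, 81, 76]
  76 < parent 79 at index 1, swap → [53, 76, 94, 81, 79]
insert 90:
  append 90 at index 5 → [53, 76, 94, 81, 79, 90]
  90 < parent 94 at index 2, swap → [53, 76, 90, 81, 79, 94]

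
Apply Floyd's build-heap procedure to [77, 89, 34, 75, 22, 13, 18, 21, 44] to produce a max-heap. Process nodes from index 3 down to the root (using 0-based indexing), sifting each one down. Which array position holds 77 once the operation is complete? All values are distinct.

1

sift down from index 3: already satisfies heap property
sift down from index 2: already satisfies heap property
sift down from index 1: already satisfies heap property
sift down from index 0:
  77 vs larger child 89 at index 1, swap → [89, 77, 34, 75, 22, 13, 18, 21, 44]
resulting array: [89, 77, 34, 75, 22, 13, 18, 21, 44]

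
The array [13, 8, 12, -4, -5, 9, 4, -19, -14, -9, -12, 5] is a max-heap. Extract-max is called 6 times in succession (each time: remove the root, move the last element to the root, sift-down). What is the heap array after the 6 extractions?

[-4, -5, -12, -9, -14, -19]

extract-max #1 returns 13:
  remove root 13; move last element 5 to root → [5, 8, 12, -4, -5, 9, 4, -19, -14, -9, -12]
  5 vs larger child 12 at index 2, swap → [12, 8, 5, -4, -5, 9, 4, -19, -14, -9, -12]
  5 vs larger child 9 at index 5, swap → [12, 8, 9, -4, -5, 5, 4, -19, -14, -9, -12]
extract-max #2 returns 12:
  remove root 12; move last element -12 to root → [-12, 8, 9, -4, -5, 5, 4, -19, -14, -9]
  -12 vs larger child 9 at index 2, swap → [9, 8, -12, -4, -5, 5, 4, -19, -14, -9]
  -12 vs larger child 5 at index 5, swap → [9, 8, 5, -4, -5, -12, 4, -19, -14, -9]
extract-max #3 returns 9:
  remove root 9; move last element -9 to root → [-9, 8, 5, -4, -5, -12, 4, -19, -14]
  -9 vs larger child 8 at index 1, swap → [8, -9, 5, -4, -5, -12, 4, -19, -14]
  -9 vs larger child -4 at index 3, swap → [8, -4, 5, -9, -5, -12, 4, -19, -14]
extract-max #4 returns 8:
  remove root 8; move last element -14 to root → [-14, -4, 5, -9, -5, -12, 4, -19]
  -14 vs larger child 5 at index 2, swap → [5, -4, -14, -9, -5, -12, 4, -19]
  -14 vs larger child 4 at index 6, swap → [5, -4, 4, -9, -5, -12, -14, -19]
extract-max #5 returns 5:
  remove root 5; move last element -19 to root → [-19, -4, 4, -9, -5, -12, -14]
  -19 vs larger child 4 at index 2, swap → [4, -4, -19, -9, -5, -12, -14]
  -19 vs larger child -12 at index 5, swap → [4, -4, -12, -9, -5, -19, -14]
extract-max #6 returns 4:
  remove root 4; move last element -14 to root → [-14, -4, -12, -9, -5, -19]
  -14 vs larger child -4 at index 1, swap → [-4, -14, -12, -9, -5, -19]
  -14 vs larger child -5 at index 4, swap → [-4, -5, -12, -9, -14, -19]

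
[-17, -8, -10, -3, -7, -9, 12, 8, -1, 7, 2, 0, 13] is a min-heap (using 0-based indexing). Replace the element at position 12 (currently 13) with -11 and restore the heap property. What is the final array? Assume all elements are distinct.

set index 12 from 13 to -11 → [-17, -8, -10, -3, -7, -9, 12, 8, -1, 7, 2, 0, -11]
-11 < parent -9 at index 5, swap → [-17, -8, -10, -3, -7, -11, 12, 8, -1, 7, 2, 0, -9]
-11 < parent -10 at index 2, swap → [-17, -8, -11, -3, -7, -10, 12, 8, -1, 7, 2, 0, -9]

[-17, -8, -11, -3, -7, -10, 12, 8, -1, 7, 2, 0, -9]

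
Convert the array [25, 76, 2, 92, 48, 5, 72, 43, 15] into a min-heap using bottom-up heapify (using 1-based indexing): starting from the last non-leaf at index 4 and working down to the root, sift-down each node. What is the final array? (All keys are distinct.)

[2, 15, 5, 43, 48, 25, 72, 76, 92]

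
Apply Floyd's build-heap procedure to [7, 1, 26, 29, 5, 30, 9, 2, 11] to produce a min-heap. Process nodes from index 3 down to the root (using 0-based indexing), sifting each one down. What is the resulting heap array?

sift down from index 3:
  29 vs smaller child 2 at index 7, swap → [7, 1, 26, 2, 5, 30, 9, 29, 11]
sift down from index 2:
  26 vs smaller child 9 at index 6, swap → [7, 1, 9, 2, 5, 30, 26, 29, 11]
sift down from index 1: already satisfies heap property
sift down from index 0:
  7 vs smaller child 1 at index 1, swap → [1, 7, 9, 2, 5, 30, 26, 29, 11]
  7 vs smaller child 2 at index 3, swap → [1, 2, 9, 7, 5, 30, 26, 29, 11]

[1, 2, 9, 7, 5, 30, 26, 29, 11]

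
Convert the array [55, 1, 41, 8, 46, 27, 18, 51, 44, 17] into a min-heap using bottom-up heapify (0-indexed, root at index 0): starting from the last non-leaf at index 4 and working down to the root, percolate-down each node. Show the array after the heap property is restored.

[1, 8, 18, 44, 17, 27, 41, 51, 55, 46]

sift down from index 4:
  46 vs only child 17 at index 9, swap → [55, 1, 41, 8, 17, 27, 18, 51, 44, 46]
sift down from index 3: already satisfies heap property
sift down from index 2:
  41 vs smaller child 18 at index 6, swap → [55, 1, 18, 8, 17, 27, 41, 51, 44, 46]
sift down from index 1: already satisfies heap property
sift down from index 0:
  55 vs smaller child 1 at index 1, swap → [1, 55, 18, 8, 17, 27, 41, 51, 44, 46]
  55 vs smaller child 8 at index 3, swap → [1, 8, 18, 55, 17, 27, 41, 51, 44, 46]
  55 vs smaller child 44 at index 8, swap → [1, 8, 18, 44, 17, 27, 41, 51, 55, 46]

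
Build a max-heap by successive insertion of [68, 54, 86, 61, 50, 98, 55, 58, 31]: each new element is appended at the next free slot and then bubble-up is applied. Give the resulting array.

[98, 61, 86, 58, 50, 68, 55, 54, 31]

Insert 68:
  append 68 at index 0 → [68] (no swap needed)
Insert 54:
  append 54 at index 1 → [68, 54] (no swap needed)
Insert 86:
  append 86 at index 2 → [68, 54, 86]
  86 > parent 68 at index 0, swap → [86, 54, 68]
Insert 61:
  append 61 at index 3 → [86, 54, 68, 61]
  61 > parent 54 at index 1, swap → [86, 61, 68, 54]
Insert 50:
  append 50 at index 4 → [86, 61, 68, 54, 50] (no swap needed)
Insert 98:
  append 98 at index 5 → [86, 61, 68, 54, 50, 98]
  98 > parent 68 at index 2, swap → [86, 61, 98, 54, 50, 68]
  98 > parent 86 at index 0, swap → [98, 61, 86, 54, 50, 68]
Insert 55:
  append 55 at index 6 → [98, 61, 86, 54, 50, 68, 55] (no swap needed)
Insert 58:
  append 58 at index 7 → [98, 61, 86, 54, 50, 68, 55, 58]
  58 > parent 54 at index 3, swap → [98, 61, 86, 58, 50, 68, 55, 54]
Insert 31:
  append 31 at index 8 → [98, 61, 86, 58, 50, 68, 55, 54, 31] (no swap needed)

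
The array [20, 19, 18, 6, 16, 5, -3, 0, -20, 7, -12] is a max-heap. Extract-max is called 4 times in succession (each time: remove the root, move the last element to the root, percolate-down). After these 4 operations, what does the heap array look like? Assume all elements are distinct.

[7, 6, 5, 0, -20, -12, -3]

extract-max #1 returns 20:
  remove root 20; move last element -12 to root → [-12, 19, 18, 6, 16, 5, -3, 0, -20, 7]
  -12 vs larger child 19 at index 1, swap → [19, -12, 18, 6, 16, 5, -3, 0, -20, 7]
  -12 vs larger child 16 at index 4, swap → [19, 16, 18, 6, -12, 5, -3, 0, -20, 7]
  -12 vs only child 7 at index 9, swap → [19, 16, 18, 6, 7, 5, -3, 0, -20, -12]
extract-max #2 returns 19:
  remove root 19; move last element -12 to root → [-12, 16, 18, 6, 7, 5, -3, 0, -20]
  -12 vs larger child 18 at index 2, swap → [18, 16, -12, 6, 7, 5, -3, 0, -20]
  -12 vs larger child 5 at index 5, swap → [18, 16, 5, 6, 7, -12, -3, 0, -20]
extract-max #3 returns 18:
  remove root 18; move last element -20 to root → [-20, 16, 5, 6, 7, -12, -3, 0]
  -20 vs larger child 16 at index 1, swap → [16, -20, 5, 6, 7, -12, -3, 0]
  -20 vs larger child 7 at index 4, swap → [16, 7, 5, 6, -20, -12, -3, 0]
extract-max #4 returns 16:
  remove root 16; move last element 0 to root → [0, 7, 5, 6, -20, -12, -3]
  0 vs larger child 7 at index 1, swap → [7, 0, 5, 6, -20, -12, -3]
  0 vs larger child 6 at index 3, swap → [7, 6, 5, 0, -20, -12, -3]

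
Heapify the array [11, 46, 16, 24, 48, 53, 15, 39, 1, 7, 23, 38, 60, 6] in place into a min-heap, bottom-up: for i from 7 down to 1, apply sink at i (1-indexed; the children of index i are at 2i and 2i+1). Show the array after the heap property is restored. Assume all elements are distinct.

[1, 7, 6, 24, 11, 38, 15, 39, 46, 48, 23, 53, 60, 16]

sift down from index 7:
  15 vs only child 6 at index 14, swap → [11, 46, 16, 24, 48, 53, 6, 39, 1, 7, 23, 38, 60, 15]
sift down from index 6:
  53 vs smaller child 38 at index 12, swap → [11, 46, 16, 24, 48, 38, 6, 39, 1, 7, 23, 53, 60, 15]
sift down from index 5:
  48 vs smaller child 7 at index 10, swap → [11, 46, 16, 24, 7, 38, 6, 39, 1, 48, 23, 53, 60, 15]
sift down from index 4:
  24 vs smaller child 1 at index 9, swap → [11, 46, 16, 1, 7, 38, 6, 39, 24, 48, 23, 53, 60, 15]
sift down from index 3:
  16 vs smaller child 6 at index 7, swap → [11, 46, 6, 1, 7, 38, 16, 39, 24, 48, 23, 53, 60, 15]
  16 vs only child 15 at index 14, swap → [11, 46, 6, 1, 7, 38, 15, 39, 24, 48, 23, 53, 60, 16]
sift down from index 2:
  46 vs smaller child 1 at index 4, swap → [11, 1, 6, 46, 7, 38, 15, 39, 24, 48, 23, 53, 60, 16]
  46 vs smaller child 24 at index 9, swap → [11, 1, 6, 24, 7, 38, 15, 39, 46, 48, 23, 53, 60, 16]
sift down from index 1:
  11 vs smaller child 1 at index 2, swap → [1, 11, 6, 24, 7, 38, 15, 39, 46, 48, 23, 53, 60, 16]
  11 vs smaller child 7 at index 5, swap → [1, 7, 6, 24, 11, 38, 15, 39, 46, 48, 23, 53, 60, 16]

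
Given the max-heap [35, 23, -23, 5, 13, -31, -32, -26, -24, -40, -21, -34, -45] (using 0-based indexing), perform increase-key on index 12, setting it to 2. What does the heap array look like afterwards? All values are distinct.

set index 12 from -45 to 2 → [35, 23, -23, 5, 13, -31, -32, -26, -24, -40, -21, -34, 2]
2 > parent -31 at index 5, swap → [35, 23, -23, 5, 13, 2, -32, -26, -24, -40, -21, -34, -31]
2 > parent -23 at index 2, swap → [35, 23, 2, 5, 13, -23, -32, -26, -24, -40, -21, -34, -31]

[35, 23, 2, 5, 13, -23, -32, -26, -24, -40, -21, -34, -31]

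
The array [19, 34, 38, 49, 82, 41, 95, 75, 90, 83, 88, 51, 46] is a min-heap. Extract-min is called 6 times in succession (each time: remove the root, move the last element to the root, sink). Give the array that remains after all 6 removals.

[51, 75, 88, 83, 82, 90, 95]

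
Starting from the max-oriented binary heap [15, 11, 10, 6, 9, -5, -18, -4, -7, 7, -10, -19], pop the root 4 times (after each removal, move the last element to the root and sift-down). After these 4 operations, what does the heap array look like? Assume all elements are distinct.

extract-max #1 returns 15:
  remove root 15; move last element -19 to root → [-19, 11, 10, 6, 9, -5, -18, -4, -7, 7, -10]
  -19 vs larger child 11 at index 1, swap → [11, -19, 10, 6, 9, -5, -18, -4, -7, 7, -10]
  -19 vs larger child 9 at index 4, swap → [11, 9, 10, 6, -19, -5, -18, -4, -7, 7, -10]
  -19 vs larger child 7 at index 9, swap → [11, 9, 10, 6, 7, -5, -18, -4, -7, -19, -10]
extract-max #2 returns 11:
  remove root 11; move last element -10 to root → [-10, 9, 10, 6, 7, -5, -18, -4, -7, -19]
  -10 vs larger child 10 at index 2, swap → [10, 9, -10, 6, 7, -5, -18, -4, -7, -19]
  -10 vs larger child -5 at index 5, swap → [10, 9, -5, 6, 7, -10, -18, -4, -7, -19]
extract-max #3 returns 10:
  remove root 10; move last element -19 to root → [-19, 9, -5, 6, 7, -10, -18, -4, -7]
  -19 vs larger child 9 at index 1, swap → [9, -19, -5, 6, 7, -10, -18, -4, -7]
  -19 vs larger child 7 at index 4, swap → [9, 7, -5, 6, -19, -10, -18, -4, -7]
extract-max #4 returns 9:
  remove root 9; move last element -7 to root → [-7, 7, -5, 6, -19, -10, -18, -4]
  -7 vs larger child 7 at index 1, swap → [7, -7, -5, 6, -19, -10, -18, -4]
  -7 vs larger child 6 at index 3, swap → [7, 6, -5, -7, -19, -10, -18, -4]
  -7 vs only child -4 at index 7, swap → [7, 6, -5, -4, -19, -10, -18, -7]

[7, 6, -5, -4, -19, -10, -18, -7]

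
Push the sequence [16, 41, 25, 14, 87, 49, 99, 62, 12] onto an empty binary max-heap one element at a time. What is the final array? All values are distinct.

[99, 62, 87, 41, 16, 25, 49, 14, 12]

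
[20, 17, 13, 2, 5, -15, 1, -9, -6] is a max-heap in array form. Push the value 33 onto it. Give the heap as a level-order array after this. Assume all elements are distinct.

append 33 at index 9 → [20, 17, 13, 2, 5, -15, 1, -9, -6, 33]
33 > parent 5 at index 4, swap → [20, 17, 13, 2, 33, -15, 1, -9, -6, 5]
33 > parent 17 at index 1, swap → [20, 33, 13, 2, 17, -15, 1, -9, -6, 5]
33 > parent 20 at index 0, swap → [33, 20, 13, 2, 17, -15, 1, -9, -6, 5]

[33, 20, 13, 2, 17, -15, 1, -9, -6, 5]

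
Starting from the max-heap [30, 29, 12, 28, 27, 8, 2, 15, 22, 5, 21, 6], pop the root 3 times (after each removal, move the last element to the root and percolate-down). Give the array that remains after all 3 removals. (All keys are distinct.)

[27, 22, 12, 15, 21, 8, 2, 5, 6]

extract-max #1 returns 30:
  remove root 30; move last element 6 to root → [6, 29, 12, 28, 27, 8, 2, 15, 22, 5, 21]
  6 vs larger child 29 at index 1, swap → [29, 6, 12, 28, 27, 8, 2, 15, 22, 5, 21]
  6 vs larger child 28 at index 3, swap → [29, 28, 12, 6, 27, 8, 2, 15, 22, 5, 21]
  6 vs larger child 22 at index 8, swap → [29, 28, 12, 22, 27, 8, 2, 15, 6, 5, 21]
extract-max #2 returns 29:
  remove root 29; move last element 21 to root → [21, 28, 12, 22, 27, 8, 2, 15, 6, 5]
  21 vs larger child 28 at index 1, swap → [28, 21, 12, 22, 27, 8, 2, 15, 6, 5]
  21 vs larger child 27 at index 4, swap → [28, 27, 12, 22, 21, 8, 2, 15, 6, 5]
extract-max #3 returns 28:
  remove root 28; move last element 5 to root → [5, 27, 12, 22, 21, 8, 2, 15, 6]
  5 vs larger child 27 at index 1, swap → [27, 5, 12, 22, 21, 8, 2, 15, 6]
  5 vs larger child 22 at index 3, swap → [27, 22, 12, 5, 21, 8, 2, 15, 6]
  5 vs larger child 15 at index 7, swap → [27, 22, 12, 15, 21, 8, 2, 5, 6]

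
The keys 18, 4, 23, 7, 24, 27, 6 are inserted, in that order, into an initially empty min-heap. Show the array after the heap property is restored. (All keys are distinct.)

[4, 7, 6, 18, 24, 27, 23]

Insert 18:
  append 18 at index 0 → [18] (no swap needed)
Insert 4:
  append 4 at index 1 → [18, 4]
  4 < parent 18 at index 0, swap → [4, 18]
Insert 23:
  append 23 at index 2 → [4, 18, 23] (no swap needed)
Insert 7:
  append 7 at index 3 → [4, 18, 23, 7]
  7 < parent 18 at index 1, swap → [4, 7, 23, 18]
Insert 24:
  append 24 at index 4 → [4, 7, 23, 18, 24] (no swap needed)
Insert 27:
  append 27 at index 5 → [4, 7, 23, 18, 24, 27] (no swap needed)
Insert 6:
  append 6 at index 6 → [4, 7, 23, 18, 24, 27, 6]
  6 < parent 23 at index 2, swap → [4, 7, 6, 18, 24, 27, 23]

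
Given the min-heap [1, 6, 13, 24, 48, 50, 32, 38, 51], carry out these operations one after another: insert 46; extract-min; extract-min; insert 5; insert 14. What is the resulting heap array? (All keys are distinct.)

[5, 13, 32, 24, 14, 50, 51, 48, 38, 46]

insert 46:
  append 46 at index 9 → [1, 6, 13, 24, 48, 50, 32, 38, 51, 46]
  46 < parent 48 at index 4, swap → [1, 6, 13, 24, 46, 50, 32, 38, 51, 48]
extract-min → returns 1:
  remove root 1; move last element 48 to root → [48, 6, 13, 24, 46, 50, 32, 38, 51]
  48 vs smaller child 6 at index 1, swap → [6, 48, 13, 24, 46, 50, 32, 38, 51]
  48 vs smaller child 24 at index 3, swap → [6, 24, 13, 48, 46, 50, 32, 38, 51]
  48 vs smaller child 38 at index 7, swap → [6, 24, 13, 38, 46, 50, 32, 48, 51]
extract-min → returns 6:
  remove root 6; move last element 51 to root → [51, 24, 13, 38, 46, 50, 32, 48]
  51 vs smaller child 13 at index 2, swap → [13, 24, 51, 38, 46, 50, 32, 48]
  51 vs smaller child 32 at index 6, swap → [13, 24, 32, 38, 46, 50, 51, 48]
insert 5:
  append 5 at index 8 → [13, 24, 32, 38, 46, 50, 51, 48, 5]
  5 < parent 38 at index 3, swap → [13, 24, 32, 5, 46, 50, 51, 48, 38]
  5 < parent 24 at index 1, swap → [13, 5, 32, 24, 46, 50, 51, 48, 38]
  5 < parent 13 at index 0, swap → [5, 13, 32, 24, 46, 50, 51, 48, 38]
insert 14:
  append 14 at index 9 → [5, 13, 32, 24, 46, 50, 51, 48, 38, 14]
  14 < parent 46 at index 4, swap → [5, 13, 32, 24, 14, 50, 51, 48, 38, 46]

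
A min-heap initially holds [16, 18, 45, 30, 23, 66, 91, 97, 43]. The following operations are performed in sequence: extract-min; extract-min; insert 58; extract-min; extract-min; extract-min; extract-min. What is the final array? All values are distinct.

extract-min → returns 16:
  remove root 16; move last element 43 to root → [43, 18, 45, 30, 23, 66, 91, 97]
  43 vs smaller child 18 at index 1, swap → [18, 43, 45, 30, 23, 66, 91, 97]
  43 vs smaller child 23 at index 4, swap → [18, 23, 45, 30, 43, 66, 91, 97]
extract-min → returns 18:
  remove root 18; move last element 97 to root → [97, 23, 45, 30, 43, 66, 91]
  97 vs smaller child 23 at index 1, swap → [23, 97, 45, 30, 43, 66, 91]
  97 vs smaller child 30 at index 3, swap → [23, 30, 45, 97, 43, 66, 91]
insert 58:
  append 58 at index 7 → [23, 30, 45, 97, 43, 66, 91, 58]
  58 < parent 97 at index 3, swap → [23, 30, 45, 58, 43, 66, 91, 97]
extract-min → returns 23:
  remove root 23; move last element 97 to root → [97, 30, 45, 58, 43, 66, 91]
  97 vs smaller child 30 at index 1, swap → [30, 97, 45, 58, 43, 66, 91]
  97 vs smaller child 43 at index 4, swap → [30, 43, 45, 58, 97, 66, 91]
extract-min → returns 30:
  remove root 30; move last element 91 to root → [91, 43, 45, 58, 97, 66]
  91 vs smaller child 43 at index 1, swap → [43, 91, 45, 58, 97, 66]
  91 vs smaller child 58 at index 3, swap → [43, 58, 45, 91, 97, 66]
extract-min → returns 43:
  remove root 43; move last element 66 to root → [66, 58, 45, 91, 97]
  66 vs smaller child 45 at index 2, swap → [45, 58, 66, 91, 97]
extract-min → returns 45:
  remove root 45; move last element 97 to root → [97, 58, 66, 91]
  97 vs smaller child 58 at index 1, swap → [58, 97, 66, 91]
  97 vs only child 91 at index 3, swap → [58, 91, 66, 97]

[58, 91, 66, 97]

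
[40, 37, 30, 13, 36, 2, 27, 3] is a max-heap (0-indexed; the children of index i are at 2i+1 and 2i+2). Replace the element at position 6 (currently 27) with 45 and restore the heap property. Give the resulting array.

set index 6 from 27 to 45 → [40, 37, 30, 13, 36, 2, 45, 3]
45 > parent 30 at index 2, swap → [40, 37, 45, 13, 36, 2, 30, 3]
45 > parent 40 at index 0, swap → [45, 37, 40, 13, 36, 2, 30, 3]

[45, 37, 40, 13, 36, 2, 30, 3]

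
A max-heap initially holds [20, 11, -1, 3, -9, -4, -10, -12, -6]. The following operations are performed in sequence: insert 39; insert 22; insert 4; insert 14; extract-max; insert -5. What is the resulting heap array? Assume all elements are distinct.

[22, 20, 14, 3, 11, 4, -10, -12, -6, -9, -1, -4, -5]

insert 39:
  append 39 at index 9 → [20, 11, -1, 3, -9, -4, -10, -12, -6, 39]
  39 > parent -9 at index 4, swap → [20, 11, -1, 3, 39, -4, -10, -12, -6, -9]
  39 > parent 11 at index 1, swap → [20, 39, -1, 3, 11, -4, -10, -12, -6, -9]
  39 > parent 20 at index 0, swap → [39, 20, -1, 3, 11, -4, -10, -12, -6, -9]
insert 22:
  append 22 at index 10 → [39, 20, -1, 3, 11, -4, -10, -12, -6, -9, 22]
  22 > parent 11 at index 4, swap → [39, 20, -1, 3, 22, -4, -10, -12, -6, -9, 11]
  22 > parent 20 at index 1, swap → [39, 22, -1, 3, 20, -4, -10, -12, -6, -9, 11]
insert 4:
  append 4 at index 11 → [39, 22, -1, 3, 20, -4, -10, -12, -6, -9, 11, 4]
  4 > parent -4 at index 5, swap → [39, 22, -1, 3, 20, 4, -10, -12, -6, -9, 11, -4]
  4 > parent -1 at index 2, swap → [39, 22, 4, 3, 20, -1, -10, -12, -6, -9, 11, -4]
insert 14:
  append 14 at index 12 → [39, 22, 4, 3, 20, -1, -10, -12, -6, -9, 11, -4, 14]
  14 > parent -1 at index 5, swap → [39, 22, 4, 3, 20, 14, -10, -12, -6, -9, 11, -4, -1]
  14 > parent 4 at index 2, swap → [39, 22, 14, 3, 20, 4, -10, -12, -6, -9, 11, -4, -1]
extract-max → returns 39:
  remove root 39; move last element -1 to root → [-1, 22, 14, 3, 20, 4, -10, -12, -6, -9, 11, -4]
  -1 vs larger child 22 at index 1, swap → [22, -1, 14, 3, 20, 4, -10, -12, -6, -9, 11, -4]
  -1 vs larger child 20 at index 4, swap → [22, 20, 14, 3, -1, 4, -10, -12, -6, -9, 11, -4]
  -1 vs larger child 11 at index 10, swap → [22, 20, 14, 3, 11, 4, -10, -12, -6, -9, -1, -4]
insert -5:
  append -5 at index 12 → [22, 20, 14, 3, 11, 4, -10, -12, -6, -9, -1, -4, -5] (no swap needed)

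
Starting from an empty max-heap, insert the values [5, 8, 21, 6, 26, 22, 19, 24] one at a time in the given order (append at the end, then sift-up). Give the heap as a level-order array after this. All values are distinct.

[26, 24, 22, 21, 6, 8, 19, 5]

Insert 5:
  append 5 at index 0 → [5] (no swap needed)
Insert 8:
  append 8 at index 1 → [5, 8]
  8 > parent 5 at index 0, swap → [8, 5]
Insert 21:
  append 21 at index 2 → [8, 5, 21]
  21 > parent 8 at index 0, swap → [21, 5, 8]
Insert 6:
  append 6 at index 3 → [21, 5, 8, 6]
  6 > parent 5 at index 1, swap → [21, 6, 8, 5]
Insert 26:
  append 26 at index 4 → [21, 6, 8, 5, 26]
  26 > parent 6 at index 1, swap → [21, 26, 8, 5, 6]
  26 > parent 21 at index 0, swap → [26, 21, 8, 5, 6]
Insert 22:
  append 22 at index 5 → [26, 21, 8, 5, 6, 22]
  22 > parent 8 at index 2, swap → [26, 21, 22, 5, 6, 8]
Insert 19:
  append 19 at index 6 → [26, 21, 22, 5, 6, 8, 19] (no swap needed)
Insert 24:
  append 24 at index 7 → [26, 21, 22, 5, 6, 8, 19, 24]
  24 > parent 5 at index 3, swap → [26, 21, 22, 24, 6, 8, 19, 5]
  24 > parent 21 at index 1, swap → [26, 24, 22, 21, 6, 8, 19, 5]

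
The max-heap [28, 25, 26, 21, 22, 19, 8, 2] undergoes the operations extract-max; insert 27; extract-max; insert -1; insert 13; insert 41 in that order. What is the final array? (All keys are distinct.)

extract-max → returns 28:
  remove root 28; move last element 2 to root → [2, 25, 26, 21, 22, 19, 8]
  2 vs larger child 26 at index 2, swap → [26, 25, 2, 21, 22, 19, 8]
  2 vs larger child 19 at index 5, swap → [26, 25, 19, 21, 22, 2, 8]
insert 27:
  append 27 at index 7 → [26, 25, 19, 21, 22, 2, 8, 27]
  27 > parent 21 at index 3, swap → [26, 25, 19, 27, 22, 2, 8, 21]
  27 > parent 25 at index 1, swap → [26, 27, 19, 25, 22, 2, 8, 21]
  27 > parent 26 at index 0, swap → [27, 26, 19, 25, 22, 2, 8, 21]
extract-max → returns 27:
  remove root 27; move last element 21 to root → [21, 26, 19, 25, 22, 2, 8]
  21 vs larger child 26 at index 1, swap → [26, 21, 19, 25, 22, 2, 8]
  21 vs larger child 25 at index 3, swap → [26, 25, 19, 21, 22, 2, 8]
insert -1:
  append -1 at index 7 → [26, 25, 19, 21, 22, 2, 8, -1] (no swap needed)
insert 13:
  append 13 at index 8 → [26, 25, 19, 21, 22, 2, 8, -1, 13] (no swap needed)
insert 41:
  append 41 at index 9 → [26, 25, 19, 21, 22, 2, 8, -1, 13, 41]
  41 > parent 22 at index 4, swap → [26, 25, 19, 21, 41, 2, 8, -1, 13, 22]
  41 > parent 25 at index 1, swap → [26, 41, 19, 21, 25, 2, 8, -1, 13, 22]
  41 > parent 26 at index 0, swap → [41, 26, 19, 21, 25, 2, 8, -1, 13, 22]

[41, 26, 19, 21, 25, 2, 8, -1, 13, 22]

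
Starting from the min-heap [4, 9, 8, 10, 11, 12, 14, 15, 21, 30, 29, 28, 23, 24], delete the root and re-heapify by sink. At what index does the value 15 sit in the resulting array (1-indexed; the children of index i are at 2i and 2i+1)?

8

remove root 4; move last element 24 to root → [24, 9, 8, 10, 11, 12, 14, 15, 21, 30, 29, 28, 23]
24 vs smaller child 8 at index 3, swap → [8, 9, 24, 10, 11, 12, 14, 15, 21, 30, 29, 28, 23]
24 vs smaller child 12 at index 6, swap → [8, 9, 12, 10, 11, 24, 14, 15, 21, 30, 29, 28, 23]
24 vs smaller child 23 at index 13, swap → [8, 9, 12, 10, 11, 23, 14, 15, 21, 30, 29, 28, 24]
resulting array: [8, 9, 12, 10, 11, 23, 14, 15, 21, 30, 29, 28, 24]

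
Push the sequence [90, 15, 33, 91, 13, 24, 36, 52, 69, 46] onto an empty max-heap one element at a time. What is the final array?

Insert 90:
  append 90 at index 0 → [90] (no swap needed)
Insert 15:
  append 15 at index 1 → [90, 15] (no swap needed)
Insert 33:
  append 33 at index 2 → [90, 15, 33] (no swap needed)
Insert 91:
  append 91 at index 3 → [90, 15, 33, 91]
  91 > parent 15 at index 1, swap → [90, 91, 33, 15]
  91 > parent 90 at index 0, swap → [91, 90, 33, 15]
Insert 13:
  append 13 at index 4 → [91, 90, 33, 15, 13] (no swap needed)
Insert 24:
  append 24 at index 5 → [91, 90, 33, 15, 13, 24] (no swap needed)
Insert 36:
  append 36 at index 6 → [91, 90, 33, 15, 13, 24, 36]
  36 > parent 33 at index 2, swap → [91, 90, 36, 15, 13, 24, 33]
Insert 52:
  append 52 at index 7 → [91, 90, 36, 15, 13, 24, 33, 52]
  52 > parent 15 at index 3, swap → [91, 90, 36, 52, 13, 24, 33, 15]
Insert 69:
  append 69 at index 8 → [91, 90, 36, 52, 13, 24, 33, 15, 69]
  69 > parent 52 at index 3, swap → [91, 90, 36, 69, 13, 24, 33, 15, 52]
Insert 46:
  append 46 at index 9 → [91, 90, 36, 69, 13, 24, 33, 15, 52, 46]
  46 > parent 13 at index 4, swap → [91, 90, 36, 69, 46, 24, 33, 15, 52, 13]

[91, 90, 36, 69, 46, 24, 33, 15, 52, 13]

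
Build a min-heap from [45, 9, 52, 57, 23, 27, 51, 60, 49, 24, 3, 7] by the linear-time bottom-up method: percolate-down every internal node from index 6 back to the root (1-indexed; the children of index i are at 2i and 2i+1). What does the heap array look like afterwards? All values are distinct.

[3, 9, 7, 49, 23, 27, 51, 60, 57, 24, 45, 52]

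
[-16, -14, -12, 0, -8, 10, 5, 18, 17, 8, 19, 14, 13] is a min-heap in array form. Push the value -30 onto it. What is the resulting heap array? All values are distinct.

[-30, -14, -16, 0, -8, 10, -12, 18, 17, 8, 19, 14, 13, 5]

append -30 at index 13 → [-16, -14, -12, 0, -8, 10, 5, 18, 17, 8, 19, 14, 13, -30]
-30 < parent 5 at index 6, swap → [-16, -14, -12, 0, -8, 10, -30, 18, 17, 8, 19, 14, 13, 5]
-30 < parent -12 at index 2, swap → [-16, -14, -30, 0, -8, 10, -12, 18, 17, 8, 19, 14, 13, 5]
-30 < parent -16 at index 0, swap → [-30, -14, -16, 0, -8, 10, -12, 18, 17, 8, 19, 14, 13, 5]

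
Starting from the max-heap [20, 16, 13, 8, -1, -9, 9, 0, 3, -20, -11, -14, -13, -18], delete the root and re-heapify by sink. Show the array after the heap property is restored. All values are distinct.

[16, 8, 13, 3, -1, -9, 9, 0, -18, -20, -11, -14, -13]

remove root 20; move last element -18 to root → [-18, 16, 13, 8, -1, -9, 9, 0, 3, -20, -11, -14, -13]
-18 vs larger child 16 at index 1, swap → [16, -18, 13, 8, -1, -9, 9, 0, 3, -20, -11, -14, -13]
-18 vs larger child 8 at index 3, swap → [16, 8, 13, -18, -1, -9, 9, 0, 3, -20, -11, -14, -13]
-18 vs larger child 3 at index 8, swap → [16, 8, 13, 3, -1, -9, 9, 0, -18, -20, -11, -14, -13]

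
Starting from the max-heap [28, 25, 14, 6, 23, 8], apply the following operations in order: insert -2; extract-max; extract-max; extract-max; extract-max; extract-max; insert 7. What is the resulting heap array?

[7, -2, 6]

insert -2:
  append -2 at index 6 → [28, 25, 14, 6, 23, 8, -2] (no swap needed)
extract-max → returns 28:
  remove root 28; move last element -2 to root → [-2, 25, 14, 6, 23, 8]
  -2 vs larger child 25 at index 1, swap → [25, -2, 14, 6, 23, 8]
  -2 vs larger child 23 at index 4, swap → [25, 23, 14, 6, -2, 8]
extract-max → returns 25:
  remove root 25; move last element 8 to root → [8, 23, 14, 6, -2]
  8 vs larger child 23 at index 1, swap → [23, 8, 14, 6, -2]
extract-max → returns 23:
  remove root 23; move last element -2 to root → [-2, 8, 14, 6]
  -2 vs larger child 14 at index 2, swap → [14, 8, -2, 6]
extract-max → returns 14:
  remove root 14; move last element 6 to root → [6, 8, -2]
  6 vs larger child 8 at index 1, swap → [8, 6, -2]
extract-max → returns 8:
  remove root 8; move last element -2 to root → [-2, 6]
  -2 vs only child 6 at index 1, swap → [6, -2]
insert 7:
  append 7 at index 2 → [6, -2, 7]
  7 > parent 6 at index 0, swap → [7, -2, 6]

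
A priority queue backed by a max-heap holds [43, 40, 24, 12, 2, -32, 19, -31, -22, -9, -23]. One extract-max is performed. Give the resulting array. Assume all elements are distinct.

[40, 12, 24, -22, 2, -32, 19, -31, -23, -9]

remove root 43; move last element -23 to root → [-23, 40, 24, 12, 2, -32, 19, -31, -22, -9]
-23 vs larger child 40 at index 1, swap → [40, -23, 24, 12, 2, -32, 19, -31, -22, -9]
-23 vs larger child 12 at index 3, swap → [40, 12, 24, -23, 2, -32, 19, -31, -22, -9]
-23 vs larger child -22 at index 8, swap → [40, 12, 24, -22, 2, -32, 19, -31, -23, -9]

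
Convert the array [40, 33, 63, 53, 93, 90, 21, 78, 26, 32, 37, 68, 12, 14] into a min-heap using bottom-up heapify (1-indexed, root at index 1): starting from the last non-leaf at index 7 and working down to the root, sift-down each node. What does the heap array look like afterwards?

sift down from index 7:
  21 vs only child 14 at index 14, swap → [40, 33, 63, 53, 93, 90, 14, 78, 26, 32, 37, 68, 12, 21]
sift down from index 6:
  90 vs smaller child 12 at index 13, swap → [40, 33, 63, 53, 93, 12, 14, 78, 26, 32, 37, 68, 90, 21]
sift down from index 5:
  93 vs smaller child 32 at index 10, swap → [40, 33, 63, 53, 32, 12, 14, 78, 26, 93, 37, 68, 90, 21]
sift down from index 4:
  53 vs smaller child 26 at index 9, swap → [40, 33, 63, 26, 32, 12, 14, 78, 53, 93, 37, 68, 90, 21]
sift down from index 3:
  63 vs smaller child 12 at index 6, swap → [40, 33, 12, 26, 32, 63, 14, 78, 53, 93, 37, 68, 90, 21]
sift down from index 2:
  33 vs smaller child 26 at index 4, swap → [40, 26, 12, 33, 32, 63, 14, 78, 53, 93, 37, 68, 90, 21]
sift down from index 1:
  40 vs smaller child 12 at index 3, swap → [12, 26, 40, 33, 32, 63, 14, 78, 53, 93, 37, 68, 90, 21]
  40 vs smaller child 14 at index 7, swap → [12, 26, 14, 33, 32, 63, 40, 78, 53, 93, 37, 68, 90, 21]
  40 vs only child 21 at index 14, swap → [12, 26, 14, 33, 32, 63, 21, 78, 53, 93, 37, 68, 90, 40]

[12, 26, 14, 33, 32, 63, 21, 78, 53, 93, 37, 68, 90, 40]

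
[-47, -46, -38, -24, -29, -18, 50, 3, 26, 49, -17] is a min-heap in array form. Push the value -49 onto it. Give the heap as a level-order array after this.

[-49, -46, -47, -24, -29, -38, 50, 3, 26, 49, -17, -18]

append -49 at index 11 → [-47, -46, -38, -24, -29, -18, 50, 3, 26, 49, -17, -49]
-49 < parent -18 at index 5, swap → [-47, -46, -38, -24, -29, -49, 50, 3, 26, 49, -17, -18]
-49 < parent -38 at index 2, swap → [-47, -46, -49, -24, -29, -38, 50, 3, 26, 49, -17, -18]
-49 < parent -47 at index 0, swap → [-49, -46, -47, -24, -29, -38, 50, 3, 26, 49, -17, -18]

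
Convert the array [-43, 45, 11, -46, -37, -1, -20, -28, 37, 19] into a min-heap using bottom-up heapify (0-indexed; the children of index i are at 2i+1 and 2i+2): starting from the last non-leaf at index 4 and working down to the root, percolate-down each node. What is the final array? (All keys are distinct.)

sift down from index 4: already satisfies heap property
sift down from index 3: already satisfies heap property
sift down from index 2:
  11 vs smaller child -20 at index 6, swap → [-43, 45, -20, -46, -37, -1, 11, -28, 37, 19]
sift down from index 1:
  45 vs smaller child -46 at index 3, swap → [-43, -46, -20, 45, -37, -1, 11, -28, 37, 19]
  45 vs smaller child -28 at index 7, swap → [-43, -46, -20, -28, -37, -1, 11, 45, 37, 19]
sift down from index 0:
  -43 vs smaller child -46 at index 1, swap → [-46, -43, -20, -28, -37, -1, 11, 45, 37, 19]

[-46, -43, -20, -28, -37, -1, 11, 45, 37, 19]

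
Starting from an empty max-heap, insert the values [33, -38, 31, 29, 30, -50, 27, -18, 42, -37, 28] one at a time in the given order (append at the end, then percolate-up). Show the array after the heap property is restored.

[42, 33, 31, 30, 29, -50, 27, -38, -18, -37, 28]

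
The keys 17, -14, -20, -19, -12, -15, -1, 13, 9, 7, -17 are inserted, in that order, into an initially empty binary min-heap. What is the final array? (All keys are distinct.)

[-20, -19, -15, 9, -17, -14, -1, 17, 13, 7, -12]

Insert 17:
  append 17 at index 0 → [17] (no swap needed)
Insert -14:
  append -14 at index 1 → [17, -14]
  -14 < parent 17 at index 0, swap → [-14, 17]
Insert -20:
  append -20 at index 2 → [-14, 17, -20]
  -20 < parent -14 at index 0, swap → [-20, 17, -14]
Insert -19:
  append -19 at index 3 → [-20, 17, -14, -19]
  -19 < parent 17 at index 1, swap → [-20, -19, -14, 17]
Insert -12:
  append -12 at index 4 → [-20, -19, -14, 17, -12] (no swap needed)
Insert -15:
  append -15 at index 5 → [-20, -19, -14, 17, -12, -15]
  -15 < parent -14 at index 2, swap → [-20, -19, -15, 17, -12, -14]
Insert -1:
  append -1 at index 6 → [-20, -19, -15, 17, -12, -14, -1] (no swap needed)
Insert 13:
  append 13 at index 7 → [-20, -19, -15, 17, -12, -14, -1, 13]
  13 < parent 17 at index 3, swap → [-20, -19, -15, 13, -12, -14, -1, 17]
Insert 9:
  append 9 at index 8 → [-20, -19, -15, 13, -12, -14, -1, 17, 9]
  9 < parent 13 at index 3, swap → [-20, -19, -15, 9, -12, -14, -1, 17, 13]
Insert 7:
  append 7 at index 9 → [-20, -19, -15, 9, -12, -14, -1, 17, 13, 7] (no swap needed)
Insert -17:
  append -17 at index 10 → [-20, -19, -15, 9, -12, -14, -1, 17, 13, 7, -17]
  -17 < parent -12 at index 4, swap → [-20, -19, -15, 9, -17, -14, -1, 17, 13, 7, -12]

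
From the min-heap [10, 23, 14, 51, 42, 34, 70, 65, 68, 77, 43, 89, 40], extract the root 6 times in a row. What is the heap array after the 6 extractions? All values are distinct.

[43, 51, 70, 65, 68, 89, 77]

extract-min #1 returns 10:
  remove root 10; move last element 40 to root → [40, 23, 14, 51, 42, 34, 70, 65, 68, 77, 43, 89]
  40 vs smaller child 14 at index 2, swap → [14, 23, 40, 51, 42, 34, 70, 65, 68, 77, 43, 89]
  40 vs smaller child 34 at index 5, swap → [14, 23, 34, 51, 42, 40, 70, 65, 68, 77, 43, 89]
extract-min #2 returns 14:
  remove root 14; move last element 89 to root → [89, 23, 34, 51, 42, 40, 70, 65, 68, 77, 43]
  89 vs smaller child 23 at index 1, swap → [23, 89, 34, 51, 42, 40, 70, 65, 68, 77, 43]
  89 vs smaller child 42 at index 4, swap → [23, 42, 34, 51, 89, 40, 70, 65, 68, 77, 43]
  89 vs smaller child 43 at index 10, swap → [23, 42, 34, 51, 43, 40, 70, 65, 68, 77, 89]
extract-min #3 returns 23:
  remove root 23; move last element 89 to root → [89, 42, 34, 51, 43, 40, 70, 65, 68, 77]
  89 vs smaller child 34 at index 2, swap → [34, 42, 89, 51, 43, 40, 70, 65, 68, 77]
  89 vs smaller child 40 at index 5, swap → [34, 42, 40, 51, 43, 89, 70, 65, 68, 77]
extract-min #4 returns 34:
  remove root 34; move last element 77 to root → [77, 42, 40, 51, 43, 89, 70, 65, 68]
  77 vs smaller child 40 at index 2, swap → [40, 42, 77, 51, 43, 89, 70, 65, 68]
  77 vs smaller child 70 at index 6, swap → [40, 42, 70, 51, 43, 89, 77, 65, 68]
extract-min #5 returns 40:
  remove root 40; move last element 68 to root → [68, 42, 70, 51, 43, 89, 77, 65]
  68 vs smaller child 42 at index 1, swap → [42, 68, 70, 51, 43, 89, 77, 65]
  68 vs smaller child 43 at index 4, swap → [42, 43, 70, 51, 68, 89, 77, 65]
extract-min #6 returns 42:
  remove root 42; move last element 65 to root → [65, 43, 70, 51, 68, 89, 77]
  65 vs smaller child 43 at index 1, swap → [43, 65, 70, 51, 68, 89, 77]
  65 vs smaller child 51 at index 3, swap → [43, 51, 70, 65, 68, 89, 77]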